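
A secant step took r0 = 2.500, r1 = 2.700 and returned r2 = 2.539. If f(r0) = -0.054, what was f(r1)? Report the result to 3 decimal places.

0.223

The secant line through (2.500, -0.054) and (2.700, f(r1)) crosses zero at r2 = 2.539.
So (2.500, -0.054), (2.700, f(r1)), (2.539, 0) are collinear:
f(r1) = -0.054 · (2.700 − 2.539) / (2.500 − 2.539) = -0.054 · (0.16100)/(-0.03900) = 0.22292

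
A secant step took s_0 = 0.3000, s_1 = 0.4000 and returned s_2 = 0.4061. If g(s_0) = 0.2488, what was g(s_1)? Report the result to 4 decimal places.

The secant line through (0.3000, 0.2488) and (0.4000, g(s_1)) crosses zero at s_2 = 0.4061.
So (0.3000, 0.2488), (0.4000, g(s_1)), (0.4061, 0) are collinear:
g(s_1) = 0.2488 · (0.4000 − 0.4061) / (0.3000 − 0.4061) = 0.2488 · (-0.006100)/(-0.106100) = 0.014304

0.0143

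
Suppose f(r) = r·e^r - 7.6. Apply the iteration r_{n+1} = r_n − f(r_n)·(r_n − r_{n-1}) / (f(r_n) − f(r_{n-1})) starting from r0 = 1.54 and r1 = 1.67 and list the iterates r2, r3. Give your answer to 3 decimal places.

f(1.54) = -0.41653, f(1.67) = 1.27132
r2 = 1.67000 − 1.27132·(1.67000 − 1.54000) / (1.27132 − (-0.41653)) = 1.67000 − (0.16527)/(1.68785) = 1.57208
f(1.57208) = -0.02781
r3 = 1.57208 − (-0.02781)·(1.57208 − 1.67000) / (-0.02781 − 1.27132) = 1.57208 − (0.00272)/(-1.29913) = 1.57418

1.572, 1.574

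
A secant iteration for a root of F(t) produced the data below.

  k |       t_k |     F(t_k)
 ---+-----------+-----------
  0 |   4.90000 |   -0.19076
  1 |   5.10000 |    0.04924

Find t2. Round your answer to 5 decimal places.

5.05897

t2 = 5.10000 − 0.04924·(5.10000 − 4.90000) / (0.04924 − (-0.19076))
   = 5.10000 − (0.0098480)/(0.2400000) = 5.0589667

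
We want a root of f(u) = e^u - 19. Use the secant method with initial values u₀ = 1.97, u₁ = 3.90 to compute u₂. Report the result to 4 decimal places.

2.5106

f(1.97) = -11.829324, f(3.90) = 30.402449
u₂ = 3.900000 − 30.402449·(3.900000 − 1.970000) / (30.402449 − (-11.829324)) = 3.900000 − (58.676727)/(42.231773) = 2.510602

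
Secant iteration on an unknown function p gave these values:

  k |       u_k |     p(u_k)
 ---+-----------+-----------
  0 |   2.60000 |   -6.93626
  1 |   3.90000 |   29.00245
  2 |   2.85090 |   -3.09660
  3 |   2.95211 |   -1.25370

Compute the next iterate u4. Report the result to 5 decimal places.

u4 = 2.95211 − (-1.25370)·(2.95211 − 2.85090) / (-1.25370 − (-3.09660))
   = 2.95211 − (-0.1268870)/(1.8429000) = 3.0209618

3.02096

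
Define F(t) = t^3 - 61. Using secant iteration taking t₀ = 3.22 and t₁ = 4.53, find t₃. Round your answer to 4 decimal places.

3.9213

F(3.22) = -27.613752, F(4.53) = 31.959677
t₂ = 4.530000 − 31.959677·(4.530000 − 3.220000) / (31.959677 − (-27.613752)) = 4.530000 − (41.867177)/(59.573429) = 3.827217
F(3.827217) = -4.940483
t₃ = 3.827217 − (-4.940483)·(3.827217 − 4.530000) / (-4.940483 − 31.959677) = 3.827217 − (3.472086)/(-36.900160) = 3.921311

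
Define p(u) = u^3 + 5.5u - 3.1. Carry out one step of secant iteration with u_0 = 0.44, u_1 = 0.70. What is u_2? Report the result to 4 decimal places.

0.5316

p(0.44) = -0.594816, p(0.70) = 1.093000
u_2 = 0.700000 − 1.093000·(0.700000 − 0.440000) / (1.093000 − (-0.594816)) = 0.700000 − (0.284180)/(1.687816) = 0.531629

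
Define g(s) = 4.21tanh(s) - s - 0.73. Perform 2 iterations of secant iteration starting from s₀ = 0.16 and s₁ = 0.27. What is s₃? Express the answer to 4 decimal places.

0.2328

g(0.16) = -0.222090, g(0.27) = 0.109861
s₂ = 0.270000 − 0.109861·(0.270000 − 0.160000) / (0.109861 − (-0.222090)) = 0.270000 − (0.012085)/(0.331950) = 0.233595
g(0.233595) = 0.002334
s₃ = 0.233595 − 0.002334·(0.233595 − 0.270000) / (0.002334 − 0.109861) = 0.233595 − (-0.000085)/(-0.107526) = 0.232805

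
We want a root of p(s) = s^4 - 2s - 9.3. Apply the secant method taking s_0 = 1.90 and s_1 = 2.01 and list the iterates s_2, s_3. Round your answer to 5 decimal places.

1.90243, 1.90264

p(1.90) = -0.0679000, p(2.01) = 3.0024080
s_2 = 2.0100000 − 3.0024080·(2.0100000 − 1.9000000) / (3.0024080 − (-0.0679000)) = 2.0100000 − (0.3302649)/(3.0703080) = 1.9024327
p(1.9024327) = -0.0058947
s_3 = 1.9024327 − (-0.0058947)·(1.9024327 − 2.0100000) / (-0.0058947 − 3.0024080) = 1.9024327 − (0.0006341)/(-3.0083027) = 1.9026434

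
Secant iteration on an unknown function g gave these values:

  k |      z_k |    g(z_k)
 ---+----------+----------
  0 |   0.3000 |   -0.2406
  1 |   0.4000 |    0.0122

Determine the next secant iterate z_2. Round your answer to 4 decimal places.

0.3952

z_2 = 0.4000 − 0.0122·(0.4000 − 0.3000) / (0.0122 − (-0.2406))
   = 0.4000 − (0.001220)/(0.252800) = 0.395174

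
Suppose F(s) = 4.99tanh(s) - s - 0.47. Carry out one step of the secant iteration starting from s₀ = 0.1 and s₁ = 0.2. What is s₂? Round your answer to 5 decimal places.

F(0.1) = -0.0726567, F(0.2) = 0.3149028
s₂ = 0.2000000 − 0.3149028·(0.2000000 − 0.1000000) / (0.3149028 − (-0.0726567)) = 0.2000000 − (0.0314903)/(0.3875596) = 0.1187472

0.11875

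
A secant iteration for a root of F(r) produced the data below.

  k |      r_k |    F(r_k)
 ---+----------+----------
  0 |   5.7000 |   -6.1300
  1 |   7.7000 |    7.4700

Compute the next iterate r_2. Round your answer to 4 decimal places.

6.6015

r_2 = 7.7000 − 7.4700·(7.7000 − 5.7000) / (7.4700 − (-6.1300))
   = 7.7000 − (14.940000)/(13.600000) = 6.601471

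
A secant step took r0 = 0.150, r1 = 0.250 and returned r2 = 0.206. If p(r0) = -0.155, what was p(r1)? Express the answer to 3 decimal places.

The secant line through (0.150, -0.155) and (0.250, p(r1)) crosses zero at r2 = 0.206.
So (0.150, -0.155), (0.250, p(r1)), (0.206, 0) are collinear:
p(r1) = -0.155 · (0.250 − 0.206) / (0.150 − 0.206) = -0.155 · (0.04400)/(-0.05600) = 0.12179

0.122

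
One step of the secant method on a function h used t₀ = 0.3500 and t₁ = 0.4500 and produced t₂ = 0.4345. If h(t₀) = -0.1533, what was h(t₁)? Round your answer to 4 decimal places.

The secant line through (0.3500, -0.1533) and (0.4500, h(t₁)) crosses zero at t₂ = 0.4345.
So (0.3500, -0.1533), (0.4500, h(t₁)), (0.4345, 0) are collinear:
h(t₁) = -0.1533 · (0.4500 − 0.4345) / (0.3500 − 0.4345) = -0.1533 · (0.015500)/(-0.084500) = 0.028120

0.0281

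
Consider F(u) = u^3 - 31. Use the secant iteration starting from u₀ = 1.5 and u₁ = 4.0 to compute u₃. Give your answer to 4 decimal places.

F(1.5) = -27.625000, F(4.0) = 33.000000
u₂ = 4.000000 − 33.000000·(4.000000 − 1.500000) / (33.000000 − (-27.625000)) = 4.000000 − (82.500000)/(60.625000) = 2.639175
F(2.639175) = -12.617495
u₃ = 2.639175 − (-12.617495)·(2.639175 − 4.000000) / (-12.617495 − 33.000000) = 2.639175 − (17.170199)/(-45.617495) = 3.015570

3.0156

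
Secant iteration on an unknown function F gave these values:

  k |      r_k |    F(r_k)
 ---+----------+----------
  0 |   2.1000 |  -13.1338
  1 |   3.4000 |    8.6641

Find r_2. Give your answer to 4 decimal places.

r_2 = 3.4000 − 8.6641·(3.4000 − 2.1000) / (8.6641 − (-13.1338))
   = 3.4000 − (11.263330)/(21.797900) = 2.883284

2.8833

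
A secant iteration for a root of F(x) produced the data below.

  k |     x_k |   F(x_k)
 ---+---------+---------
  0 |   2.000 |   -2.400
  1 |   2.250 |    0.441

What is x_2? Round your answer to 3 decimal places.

2.211

x_2 = 2.250 − 0.441·(2.250 − 2.000) / (0.441 − (-2.400))
   = 2.250 − (0.11025)/(2.84100) = 2.21119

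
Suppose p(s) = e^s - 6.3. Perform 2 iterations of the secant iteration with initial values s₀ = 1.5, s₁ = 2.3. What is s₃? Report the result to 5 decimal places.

p(1.5) = -1.8183109, p(2.3) = 3.6741825
s₂ = 2.3000000 − 3.6741825·(2.3000000 − 1.5000000) / (3.6741825 − (-1.8183109)) = 2.3000000 − (2.9393460)/(5.4924934) = 1.7648431
p(1.7648431) = -0.4593444
s₃ = 1.7648431 − (-0.4593444)·(1.7648431 − 2.3000000) / (-0.4593444 − 3.6741825) = 1.7648431 − (0.2458213)/(-4.1335268) = 1.8243132

1.82431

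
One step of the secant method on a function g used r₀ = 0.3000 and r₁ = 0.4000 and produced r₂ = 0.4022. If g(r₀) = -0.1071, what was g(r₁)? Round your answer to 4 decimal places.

-0.0023

The secant line through (0.3000, -0.1071) and (0.4000, g(r₁)) crosses zero at r₂ = 0.4022.
So (0.3000, -0.1071), (0.4000, g(r₁)), (0.4022, 0) are collinear:
g(r₁) = -0.1071 · (0.4000 − 0.4022) / (0.3000 − 0.4022) = -0.1071 · (-0.002200)/(-0.102200) = -0.002305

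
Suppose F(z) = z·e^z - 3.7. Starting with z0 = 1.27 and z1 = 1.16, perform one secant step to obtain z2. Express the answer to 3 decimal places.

F(1.27) = 0.82228, F(1.16) = 0.00032
z2 = 1.16000 − 0.00032·(1.16000 − 1.27000) / (0.00032 − 0.82228) = 1.16000 − (-0.00004)/(-0.82196) = 1.15996

1.160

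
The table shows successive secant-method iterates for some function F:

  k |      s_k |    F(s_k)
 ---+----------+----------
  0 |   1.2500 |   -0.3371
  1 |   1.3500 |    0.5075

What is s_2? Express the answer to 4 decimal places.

1.2899

s_2 = 1.3500 − 0.5075·(1.3500 − 1.2500) / (0.5075 − (-0.3371))
   = 1.3500 − (0.050750)/(0.844600) = 1.289912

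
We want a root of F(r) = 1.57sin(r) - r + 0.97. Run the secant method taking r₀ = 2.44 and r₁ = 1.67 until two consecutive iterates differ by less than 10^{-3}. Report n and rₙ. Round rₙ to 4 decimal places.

F(2.44) = -0.456667, F(1.67) = 0.862281
r₂ = 1.670000 − 0.862281·(-0.770000)/(1.318948) = 2.173398;  |Δ| = 0.503398
F(2.173398) = 0.090067
r₃ = 2.173398 − 0.090067·(0.503398)/(-0.772213) = 2.232112;  |Δ| = 0.058714
F(2.232112) = -0.023093
r₄ = 2.232112 − (-0.023093)·(0.058714)/(-0.113160) = 2.220131;  |Δ| = 0.011982
F(2.220131) = 0.000353
r₅ = 2.220131 − 0.000353·(-0.011982)/(0.023446) = 2.220311;  |Δ| = 0.000180
|r₅ − r₄| = 0.000180 < 10^{-3}

n = 5, rₙ = 2.2203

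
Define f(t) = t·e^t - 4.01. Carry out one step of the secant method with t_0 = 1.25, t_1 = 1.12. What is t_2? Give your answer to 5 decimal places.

f(1.25) = 0.3529287, f(1.12) = -0.5773633
t_2 = 1.1200000 − (-0.5773633)·(1.1200000 − 1.2500000) / (-0.5773633 − 0.3529287) = 1.1200000 − (0.0750572)/(-0.9302920) = 1.2006814

1.20068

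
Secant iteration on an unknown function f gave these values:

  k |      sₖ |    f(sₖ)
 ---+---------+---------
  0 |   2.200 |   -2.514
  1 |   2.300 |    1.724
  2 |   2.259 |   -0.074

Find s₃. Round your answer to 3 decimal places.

s₃ = 2.259 − (-0.074)·(2.259 − 2.300) / (-0.074 − 1.724)
   = 2.259 − (0.00303)/(-1.79800) = 2.26069

2.261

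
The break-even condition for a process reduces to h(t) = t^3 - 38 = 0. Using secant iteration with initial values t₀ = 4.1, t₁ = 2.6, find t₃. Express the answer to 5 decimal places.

3.40759

h(4.1) = 30.9210000, h(2.6) = -20.4240000
t₂ = 2.6000000 − (-20.4240000)·(2.6000000 − 4.1000000) / (-20.4240000 − 30.9210000) = 2.6000000 − (30.6360000)/(-51.3450000) = 3.1966696
h(3.1966696) = -5.3342038
t₃ = 3.1966696 − (-5.3342038)·(3.1966696 − 2.6000000) / (-5.3342038 − (-20.4240000)) = 3.1966696 − (-3.1827572)/(15.0897962) = 3.4075907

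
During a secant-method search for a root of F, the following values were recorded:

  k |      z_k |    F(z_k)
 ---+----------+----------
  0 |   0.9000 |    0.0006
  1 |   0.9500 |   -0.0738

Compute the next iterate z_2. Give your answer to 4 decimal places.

0.9004

z_2 = 0.9500 − (-0.0738)·(0.9500 − 0.9000) / (-0.0738 − 0.0006)
   = 0.9500 − (-0.003690)/(-0.074400) = 0.900403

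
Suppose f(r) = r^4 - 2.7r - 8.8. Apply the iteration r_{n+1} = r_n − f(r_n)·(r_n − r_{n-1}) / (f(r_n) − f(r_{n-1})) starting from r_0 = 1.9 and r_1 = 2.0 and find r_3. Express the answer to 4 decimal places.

1.9351

f(1.9) = -0.897900, f(2.0) = 1.800000
r_2 = 2.000000 − 1.800000·(2.000000 − 1.900000) / (1.800000 − (-0.897900)) = 2.000000 − (0.180000)/(2.697900) = 1.933281
f(1.933281) = -0.050377
r_3 = 1.933281 − (-0.050377)·(1.933281 − 2.000000) / (-0.050377 − 1.800000) = 1.933281 − (0.003361)/(-1.850377) = 1.935098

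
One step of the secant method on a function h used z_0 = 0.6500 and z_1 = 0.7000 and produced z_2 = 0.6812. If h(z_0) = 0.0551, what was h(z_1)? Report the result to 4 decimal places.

-0.0332

The secant line through (0.6500, 0.0551) and (0.7000, h(z_1)) crosses zero at z_2 = 0.6812.
So (0.6500, 0.0551), (0.7000, h(z_1)), (0.6812, 0) are collinear:
h(z_1) = 0.0551 · (0.7000 − 0.6812) / (0.6500 − 0.6812) = 0.0551 · (0.018800)/(-0.031200) = -0.033201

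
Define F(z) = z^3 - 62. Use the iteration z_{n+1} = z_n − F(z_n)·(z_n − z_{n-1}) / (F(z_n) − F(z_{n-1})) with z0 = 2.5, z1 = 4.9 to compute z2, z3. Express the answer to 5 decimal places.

3.59092, 3.87892

F(2.5) = -46.3750000, F(4.9) = 55.6490000
z2 = 4.9000000 − 55.6490000·(4.9000000 − 2.5000000) / (55.6490000 − (-46.3750000)) = 4.9000000 − (133.5576000)/(102.0240000) = 3.5909198
F(3.5909198) = -15.6961491
z3 = 3.5909198 − (-15.6961491)·(3.5909198 − 4.9000000) / (-15.6961491 − 55.6490000) = 3.5909198 − (20.5475183)/(-71.3451491) = 3.8789214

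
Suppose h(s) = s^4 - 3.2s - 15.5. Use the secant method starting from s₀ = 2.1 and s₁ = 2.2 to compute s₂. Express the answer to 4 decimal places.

2.1758

h(2.1) = -2.771900, h(2.2) = 0.885600
s₂ = 2.200000 − 0.885600·(2.200000 − 2.100000) / (0.885600 − (-2.771900)) = 2.200000 − (0.088560)/(3.657500) = 2.175787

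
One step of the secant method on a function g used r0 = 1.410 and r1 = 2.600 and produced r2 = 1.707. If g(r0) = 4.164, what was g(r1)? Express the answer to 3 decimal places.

The secant line through (1.410, 4.164) and (2.600, g(r1)) crosses zero at r2 = 1.707.
So (1.410, 4.164), (2.600, g(r1)), (1.707, 0) are collinear:
g(r1) = 4.164 · (2.600 − 1.707) / (1.410 − 1.707) = 4.164 · (0.89300)/(-0.29700) = -12.52004

-12.520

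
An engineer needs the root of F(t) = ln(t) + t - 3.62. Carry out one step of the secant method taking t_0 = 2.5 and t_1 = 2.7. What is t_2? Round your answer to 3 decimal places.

2.647

F(2.5) = -0.20371, F(2.7) = 0.07325
t_2 = 2.70000 − 0.07325·(2.70000 − 2.50000) / (0.07325 − (-0.20371)) = 2.70000 − (0.01465)/(0.27696) = 2.64710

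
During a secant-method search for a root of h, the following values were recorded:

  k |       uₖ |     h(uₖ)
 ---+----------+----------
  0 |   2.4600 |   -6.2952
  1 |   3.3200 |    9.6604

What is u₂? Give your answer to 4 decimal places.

u₂ = 3.3200 − 9.6604·(3.3200 − 2.4600) / (9.6604 − (-6.2952))
   = 3.3200 − (8.307944)/(15.955600) = 2.799309

2.7993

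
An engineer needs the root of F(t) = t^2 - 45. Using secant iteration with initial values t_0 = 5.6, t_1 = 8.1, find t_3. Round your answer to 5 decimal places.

6.69754

F(5.6) = -13.6400000, F(8.1) = 20.6100000
t_2 = 8.1000000 − 20.6100000·(8.1000000 − 5.6000000) / (20.6100000 − (-13.6400000)) = 8.1000000 − (51.5250000)/(34.2500000) = 6.5956204
F(6.5956204) = -1.4977910
t_3 = 6.5956204 − (-1.4977910)·(6.5956204 − 8.1000000) / (-1.4977910 − 20.6100000) = 6.5956204 − (2.2532462)/(-22.1077910) = 6.6975414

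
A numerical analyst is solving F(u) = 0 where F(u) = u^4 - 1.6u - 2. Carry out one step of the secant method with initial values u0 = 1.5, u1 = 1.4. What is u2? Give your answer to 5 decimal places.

F(1.5) = 0.6625000, F(1.4) = -0.3984000
u2 = 1.4000000 − (-0.3984000)·(1.4000000 − 1.5000000) / (-0.3984000 − 0.6625000) = 1.4000000 − (0.0398400)/(-1.0609000) = 1.4375530

1.43755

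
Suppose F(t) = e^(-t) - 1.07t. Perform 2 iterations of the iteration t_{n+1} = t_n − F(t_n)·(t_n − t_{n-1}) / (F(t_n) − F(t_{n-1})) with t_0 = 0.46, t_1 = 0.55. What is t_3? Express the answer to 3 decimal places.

F(0.46) = 0.13908, F(0.55) = -0.01155
t_2 = 0.55000 − (-0.01155)·(0.55000 − 0.46000) / (-0.01155 − 0.13908) = 0.55000 − (-0.00104)/(-0.15063) = 0.54310
F(0.54310) = -0.00017
t_3 = 0.54310 − (-0.00017)·(0.54310 − 0.55000) / (-0.00017 − (-0.01155)) = 0.54310 − (0.00000)/(0.01138) = 0.54300

0.543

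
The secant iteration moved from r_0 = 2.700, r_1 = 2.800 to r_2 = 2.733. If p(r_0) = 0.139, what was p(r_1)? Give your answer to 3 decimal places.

The secant line through (2.700, 0.139) and (2.800, p(r_1)) crosses zero at r_2 = 2.733.
So (2.700, 0.139), (2.800, p(r_1)), (2.733, 0) are collinear:
p(r_1) = 0.139 · (2.800 − 2.733) / (2.700 − 2.733) = 0.139 · (0.06700)/(-0.03300) = -0.28221

-0.282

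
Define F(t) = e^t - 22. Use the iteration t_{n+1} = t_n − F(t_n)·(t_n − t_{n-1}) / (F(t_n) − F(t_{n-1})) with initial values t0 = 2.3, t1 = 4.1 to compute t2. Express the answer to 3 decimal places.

2.730

F(2.3) = -12.02582, F(4.1) = 38.34029
t2 = 4.10000 − 38.34029·(4.10000 − 2.30000) / (38.34029 − (-12.02582)) = 4.10000 − (69.01252)/(50.36611) = 2.72978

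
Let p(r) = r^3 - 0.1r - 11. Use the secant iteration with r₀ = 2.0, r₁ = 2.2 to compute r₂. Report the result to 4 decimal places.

2.2435

p(2.0) = -3.200000, p(2.2) = -0.572000
r₂ = 2.200000 − (-0.572000)·(2.200000 − 2.000000) / (-0.572000 − (-3.200000)) = 2.200000 − (-0.114400)/(2.628000) = 2.243531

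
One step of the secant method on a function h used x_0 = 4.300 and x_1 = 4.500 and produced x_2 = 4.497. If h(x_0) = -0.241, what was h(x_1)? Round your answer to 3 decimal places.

The secant line through (4.300, -0.241) and (4.500, h(x_1)) crosses zero at x_2 = 4.497.
So (4.300, -0.241), (4.500, h(x_1)), (4.497, 0) are collinear:
h(x_1) = -0.241 · (4.500 − 4.497) / (4.300 − 4.497) = -0.241 · (0.00300)/(-0.19700) = 0.00367

0.004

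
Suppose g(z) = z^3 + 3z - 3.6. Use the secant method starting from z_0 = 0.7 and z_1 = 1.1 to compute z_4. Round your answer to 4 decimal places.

g(0.7) = -1.157000, g(1.1) = 1.031000
z_2 = 1.100000 − 1.031000·(1.100000 − 0.700000) / (1.031000 − (-1.157000)) = 1.100000 − (0.412400)/(2.188000) = 0.911517
g(0.911517) = -0.108101
z_3 = 0.911517 − (-0.108101)·(0.911517 − 1.100000) / (-0.108101 − 1.031000) = 0.911517 − (0.020375)/(-1.139101) = 0.929404
g(0.929404) = -0.008974
z_4 = 0.929404 − (-0.008974)·(0.929404 − 0.911517) / (-0.008974 − (-0.108101)) = 0.929404 − (-0.000161)/(0.099127) = 0.931024

0.9310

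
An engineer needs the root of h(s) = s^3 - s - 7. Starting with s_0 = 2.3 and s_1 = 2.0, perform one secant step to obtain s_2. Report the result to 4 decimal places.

h(2.3) = 2.867000, h(2.0) = -1.000000
s_2 = 2.000000 − (-1.000000)·(2.000000 − 2.300000) / (-1.000000 − 2.867000) = 2.000000 − (0.300000)/(-3.867000) = 2.077580

2.0776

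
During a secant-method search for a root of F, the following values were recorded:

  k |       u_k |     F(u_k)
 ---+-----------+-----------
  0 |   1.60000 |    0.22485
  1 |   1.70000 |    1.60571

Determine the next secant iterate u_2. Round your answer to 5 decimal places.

1.58372

u_2 = 1.70000 − 1.60571·(1.70000 − 1.60000) / (1.60571 − 0.22485)
   = 1.70000 − (0.1605710)/(1.3808600) = 1.5837167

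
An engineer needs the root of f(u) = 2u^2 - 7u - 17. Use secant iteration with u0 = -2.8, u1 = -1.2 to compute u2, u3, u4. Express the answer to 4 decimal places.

f(-2.8) = 18.280000, f(-1.2) = -5.720000
u2 = -1.200000 − (-5.720000)·(-1.200000 − (-2.800000)) / (-5.720000 − 18.280000) = -1.200000 − (-9.152000)/(-24.000000) = -1.581333
f(-1.581333) = -0.929436
u3 = -1.581333 − (-0.929436)·(-1.581333 − (-1.200000)) / (-0.929436 − (-5.720000)) = -1.581333 − (0.354425)/(4.790564) = -1.655317
f(-1.655317) = 0.067372
u4 = -1.655317 − 0.067372·(-1.655317 − (-1.581333)) / (0.067372 − (-0.929436)) = -1.655317 − (-0.004984)/(0.996809) = -1.650317

-1.5813, -1.6553, -1.6503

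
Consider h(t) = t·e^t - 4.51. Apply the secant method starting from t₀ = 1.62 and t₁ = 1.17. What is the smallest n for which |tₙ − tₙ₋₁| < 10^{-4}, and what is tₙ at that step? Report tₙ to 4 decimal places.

h(1.62) = 3.676006, h(1.17) = -0.740269
t₂ = 1.170000 − (-0.740269)·(-0.450000)/(-4.416275) = 1.245430;  |Δ| = 0.075430
h(1.245430) = -0.182840
t₃ = 1.245430 − (-0.182840)·(0.075430)/(0.557428) = 1.270172;  |Δ| = 0.024742
h(1.270172) = 0.013673
t₄ = 1.270172 − 0.013673·(0.024742)/(0.196513) = 1.268450;  |Δ| = 0.001721
h(1.268450) = -0.000228
t₅ = 1.268450 − (-0.000228)·(-0.001721)/(-0.013901) = 1.268479;  |Δ| = 0.000028
|t₅ − t₄| = 0.000028 < 10^{-4}

n = 5, tₙ = 1.2685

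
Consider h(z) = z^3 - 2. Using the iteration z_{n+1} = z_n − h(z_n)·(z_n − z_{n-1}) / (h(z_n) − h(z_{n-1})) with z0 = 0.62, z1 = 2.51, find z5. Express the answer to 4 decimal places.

h(0.62) = -1.761672, h(2.51) = 13.813251
z2 = 2.510000 − 13.813251·(2.510000 − 0.620000) / (13.813251 − (-1.761672)) = 2.510000 − (26.107044)/(15.574923) = 0.833777
h(0.833777) = -1.420372
z3 = 0.833777 − (-1.420372)·(0.833777 − 2.510000) / (-1.420372 − 13.813251) = 0.833777 − (2.380859)/(-15.233623) = 0.990067
h(0.990067) = -1.029505
z4 = 0.990067 − (-1.029505)·(0.990067 − 0.833777) / (-1.029505 − (-1.420372)) = 0.990067 − (-0.160901)/(0.390867) = 1.401719
h(1.401719) = 0.754118
z5 = 1.401719 − 0.754118·(1.401719 − 0.990067) / (0.754118 − (-1.029505)) = 1.401719 − (0.310434)/(1.783623) = 1.227672

1.2277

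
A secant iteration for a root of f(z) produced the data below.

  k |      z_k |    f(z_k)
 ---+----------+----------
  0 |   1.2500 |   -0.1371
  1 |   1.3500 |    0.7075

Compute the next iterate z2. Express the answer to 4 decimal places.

z2 = 1.3500 − 0.7075·(1.3500 − 1.2500) / (0.7075 − (-0.1371))
   = 1.3500 − (0.070750)/(0.844600) = 1.266233

1.2662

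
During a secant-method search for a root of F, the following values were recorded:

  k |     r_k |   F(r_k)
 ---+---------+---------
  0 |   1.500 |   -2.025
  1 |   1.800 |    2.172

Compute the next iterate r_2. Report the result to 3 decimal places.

r_2 = 1.800 − 2.172·(1.800 − 1.500) / (2.172 − (-2.025))
   = 1.800 − (0.65160)/(4.19700) = 1.64475

1.645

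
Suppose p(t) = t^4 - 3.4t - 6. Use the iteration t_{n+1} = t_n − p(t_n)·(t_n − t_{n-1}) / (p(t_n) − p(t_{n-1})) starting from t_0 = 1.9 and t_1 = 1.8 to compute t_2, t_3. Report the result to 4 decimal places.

1.8739, 1.8758

p(1.9) = 0.572100, p(1.8) = -1.622400
t_2 = 1.800000 − (-1.622400)·(1.800000 − 1.900000) / (-1.622400 − 0.572100) = 1.800000 − (0.162240)/(-2.194500) = 1.873930
p(1.873930) = -0.039925
t_3 = 1.873930 − (-0.039925)·(1.873930 − 1.800000) / (-0.039925 − (-1.622400)) = 1.873930 − (-0.002952)/(1.582475) = 1.875796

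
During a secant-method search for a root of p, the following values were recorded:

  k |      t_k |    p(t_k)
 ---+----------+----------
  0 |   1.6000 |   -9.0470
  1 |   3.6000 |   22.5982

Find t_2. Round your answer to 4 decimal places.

t_2 = 3.6000 − 22.5982·(3.6000 − 1.6000) / (22.5982 − (-9.0470))
   = 3.6000 − (45.196400)/(31.645200) = 2.171777

2.1718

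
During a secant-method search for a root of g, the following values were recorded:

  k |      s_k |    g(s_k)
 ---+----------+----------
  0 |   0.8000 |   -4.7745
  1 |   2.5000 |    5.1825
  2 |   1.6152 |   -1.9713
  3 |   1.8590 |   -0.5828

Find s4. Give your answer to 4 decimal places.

s4 = 1.8590 − (-0.5828)·(1.8590 − 1.6152) / (-0.5828 − (-1.9713))
   = 1.8590 − (-0.142087)/(1.388500) = 1.961331

1.9613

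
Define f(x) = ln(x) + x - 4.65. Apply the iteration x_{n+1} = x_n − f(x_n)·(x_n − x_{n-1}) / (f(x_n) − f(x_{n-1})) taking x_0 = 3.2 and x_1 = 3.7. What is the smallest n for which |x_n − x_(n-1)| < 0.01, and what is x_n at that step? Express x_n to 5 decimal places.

f(3.2) = -0.2868492, f(3.7) = 0.3583328
x_2 = 3.7000000 − 0.3583328·(0.5000000)/(0.6451820) = 3.4223010;  |Δ| = 0.2776990
f(3.4223010) = 0.0026141
x_3 = 3.4223010 − 0.0026141·(-0.2776990)/(-0.3557187) = 3.4202602;  |Δ| = 0.0020408
|x_3 − x_2| = 0.0020408 < 0.01

n = 3, x_n = 3.42026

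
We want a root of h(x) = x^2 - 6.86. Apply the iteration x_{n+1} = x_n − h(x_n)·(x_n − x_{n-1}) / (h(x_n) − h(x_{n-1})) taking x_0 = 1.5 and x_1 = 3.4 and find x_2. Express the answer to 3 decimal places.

h(1.5) = -4.61000, h(3.4) = 4.70000
x_2 = 3.40000 − 4.70000·(3.40000 − 1.50000) / (4.70000 − (-4.61000)) = 3.40000 − (8.93000)/(9.31000) = 2.44082

2.441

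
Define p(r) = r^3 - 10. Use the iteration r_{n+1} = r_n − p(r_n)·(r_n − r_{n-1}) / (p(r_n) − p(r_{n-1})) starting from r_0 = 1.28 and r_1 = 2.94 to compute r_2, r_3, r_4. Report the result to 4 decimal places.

1.8427, 2.0571, 2.1705

p(1.28) = -7.902848, p(2.94) = 15.412184
r_2 = 2.940000 − 15.412184·(2.940000 − 1.280000) / (15.412184 − (-7.902848)) = 2.940000 − (25.584225)/(23.315032) = 1.842673
p(1.842673) = -3.743312
r_3 = 1.842673 − (-3.743312)·(1.842673 − 2.940000) / (-3.743312 − 15.412184) = 1.842673 − (4.107640)/(-19.155496) = 2.057109
p(2.057109) = -1.294936
r_4 = 2.057109 − (-1.294936)·(2.057109 − 1.842673) / (-1.294936 − (-3.743312)) = 2.057109 − (-0.277682)/(2.448377) = 2.170524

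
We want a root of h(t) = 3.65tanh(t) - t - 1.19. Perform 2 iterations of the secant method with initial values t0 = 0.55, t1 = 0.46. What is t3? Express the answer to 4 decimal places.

h(0.55) = 0.086899, h(0.46) = -0.080193
t2 = 0.460000 − (-0.080193)·(0.460000 − 0.550000) / (-0.080193 − 0.086899) = 0.460000 − (0.007217)/(-0.167091) = 0.503194
h(0.503194) = 0.002688
t3 = 0.503194 − 0.002688·(0.503194 − 0.460000) / (0.002688 − (-0.080193)) = 0.503194 − (0.000116)/(0.082881) = 0.501793

0.5018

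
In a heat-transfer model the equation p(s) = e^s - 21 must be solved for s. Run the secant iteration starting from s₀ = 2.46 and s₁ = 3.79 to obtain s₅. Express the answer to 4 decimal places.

p(2.46) = -9.295188, p(3.79) = 23.256400
s₂ = 3.790000 − 23.256400·(3.790000 − 2.460000) / (23.256400 − (-9.295188)) = 3.790000 − (30.931012)/(32.551589) = 2.839785
p(2.839785) = -3.887916
s₃ = 2.839785 − (-3.887916)·(2.839785 − 3.790000) / (-3.887916 − 23.256400) = 2.839785 − (3.694357)/(-27.144317) = 2.975885
p(2.975885) = -1.393024
s₄ = 2.975885 − (-1.393024)·(2.975885 − 2.839785) / (-1.393024 − (-3.887916)) = 2.975885 − (-0.189591)/(2.494893) = 3.051877
p(3.051877) = 0.155020
s₅ = 3.051877 − 0.155020·(3.051877 − 2.975885) / (0.155020 − (-1.393024)) = 3.051877 − (0.011780)/(1.548043) = 3.044267

3.0443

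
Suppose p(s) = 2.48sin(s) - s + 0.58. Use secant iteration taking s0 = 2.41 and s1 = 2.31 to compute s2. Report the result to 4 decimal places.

p(2.41) = -0.173222, p(2.31) = 0.102733
s2 = 2.310000 − 0.102733·(2.310000 − 2.410000) / (0.102733 − (-0.173222)) = 2.310000 − (-0.010273)/(0.275955) = 2.347228

2.3472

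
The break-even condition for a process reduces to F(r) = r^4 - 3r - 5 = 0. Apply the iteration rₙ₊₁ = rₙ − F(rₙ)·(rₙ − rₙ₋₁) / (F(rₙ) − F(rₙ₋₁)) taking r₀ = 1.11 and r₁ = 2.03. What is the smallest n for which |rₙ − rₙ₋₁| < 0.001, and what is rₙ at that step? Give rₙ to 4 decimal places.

n = 6, rₙ = 1.7952

F(1.11) = -6.811930, F(2.03) = 5.891817
r₂ = 2.030000 − 5.891817·(0.920000)/(12.703746) = 1.603317;  |Δ| = 0.426683
F(1.603317) = -3.201835
r₃ = 1.603317 − (-3.201835)·(-0.426683)/(-9.093652) = 1.753550;  |Δ| = 0.150233
F(1.753550) = -0.805404
r₄ = 1.753550 − (-0.805404)·(0.150233)/(2.396431) = 1.804041;  |Δ| = 0.050491
F(1.804041) = 0.180070
r₅ = 1.804041 − 0.180070·(0.050491)/(0.985474) = 1.794815;  |Δ| = 0.009226
F(1.794815) = -0.007271
r₆ = 1.794815 − (-0.007271)·(-0.009226)/(-0.187342) = 1.795173;  |Δ| = 0.000358
|r₆ − r₅| = 0.000358 < 0.001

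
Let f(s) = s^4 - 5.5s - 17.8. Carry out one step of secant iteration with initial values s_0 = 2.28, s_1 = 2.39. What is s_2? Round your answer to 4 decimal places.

f(2.28) = -3.316637, f(2.39) = 1.683086
s_2 = 2.390000 − 1.683086·(2.390000 − 2.280000) / (1.683086 − (-3.316637)) = 2.390000 − (0.185140)/(4.999724) = 2.352970

2.3530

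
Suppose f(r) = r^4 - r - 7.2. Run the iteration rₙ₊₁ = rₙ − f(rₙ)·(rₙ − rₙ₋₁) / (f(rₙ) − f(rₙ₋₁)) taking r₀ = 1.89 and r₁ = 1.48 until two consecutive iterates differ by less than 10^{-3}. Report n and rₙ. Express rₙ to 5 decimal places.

f(1.89) = 3.6698984, f(1.48) = -3.8821478
r₂ = 1.4800000 − (-3.8821478)·(-0.4100000)/(-7.5520462) = 1.6907615;  |Δ| = 0.2107615
f(1.6907615) = -0.7187418
r₃ = 1.6907615 − (-0.7187418)·(0.2107615)/(3.1634060) = 1.7386476;  |Δ| = 0.0478861
f(1.7386476) = 0.1992491
r₄ = 1.7386476 − 0.1992491·(0.0478861)/(0.9179909) = 1.7282540;  |Δ| = 0.0103936
f(1.7282540) = -0.0069110
r₅ = 1.7282540 − (-0.0069110)·(-0.0103936)/(-0.2061601) = 1.7286024;  |Δ| = 0.0003484
|r₅ − r₄| = 0.0003484 < 10^{-3}

n = 5, rₙ = 1.72860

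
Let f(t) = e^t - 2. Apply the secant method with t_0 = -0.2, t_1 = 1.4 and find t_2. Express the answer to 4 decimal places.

f(-0.2) = -1.181269, f(1.4) = 2.055200
t_2 = 1.400000 − 2.055200·(1.400000 − (-0.200000)) / (2.055200 − (-1.181269)) = 1.400000 − (3.288320)/(3.236469) = 0.383979

0.3840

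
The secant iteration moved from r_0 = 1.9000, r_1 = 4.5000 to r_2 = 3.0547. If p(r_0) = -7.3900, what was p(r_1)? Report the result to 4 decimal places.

The secant line through (1.9000, -7.3900) and (4.5000, p(r_1)) crosses zero at r_2 = 3.0547.
So (1.9000, -7.3900), (4.5000, p(r_1)), (3.0547, 0) are collinear:
p(r_1) = -7.3900 · (4.5000 − 3.0547) / (1.9000 − 3.0547) = -7.3900 · (1.445300)/(-1.154700) = 9.249820

9.2498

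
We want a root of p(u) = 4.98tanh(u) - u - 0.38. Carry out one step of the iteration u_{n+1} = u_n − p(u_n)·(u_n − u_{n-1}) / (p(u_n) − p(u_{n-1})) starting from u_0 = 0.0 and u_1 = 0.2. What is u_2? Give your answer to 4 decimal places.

0.0971

p(0.0) = -0.380000, p(0.2) = 0.402929
u_2 = 0.200000 − 0.402929·(0.200000 − 0.000000) / (0.402929 − (-0.380000)) = 0.200000 − (0.080586)/(0.782929) = 0.097071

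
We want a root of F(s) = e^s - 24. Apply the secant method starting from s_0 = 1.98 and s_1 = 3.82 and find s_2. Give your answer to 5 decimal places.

2.78376

F(1.98) = -16.7572570, F(3.82) = 21.6042083
s_2 = 3.8200000 − 21.6042083·(3.8200000 − 1.9800000) / (21.6042083 − (-16.7572570)) = 3.8200000 − (39.7517433)/(38.3614653) = 2.7837585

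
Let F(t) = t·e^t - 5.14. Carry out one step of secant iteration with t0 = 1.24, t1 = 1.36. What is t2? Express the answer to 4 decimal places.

F(1.24) = -0.855039, F(1.36) = 0.158823
t2 = 1.360000 − 0.158823·(1.360000 − 1.240000) / (0.158823 − (-0.855039)) = 1.360000 − (0.019059)/(1.013862) = 1.341202

1.3412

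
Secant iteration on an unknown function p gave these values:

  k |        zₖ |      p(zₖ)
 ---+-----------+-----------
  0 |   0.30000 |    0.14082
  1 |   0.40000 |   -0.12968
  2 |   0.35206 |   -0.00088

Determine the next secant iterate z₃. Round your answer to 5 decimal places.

0.35173

z₃ = 0.35206 − (-0.00088)·(0.35206 − 0.40000) / (-0.00088 − (-0.12968))
   = 0.35206 − (0.0000422)/(0.1288000) = 0.3517325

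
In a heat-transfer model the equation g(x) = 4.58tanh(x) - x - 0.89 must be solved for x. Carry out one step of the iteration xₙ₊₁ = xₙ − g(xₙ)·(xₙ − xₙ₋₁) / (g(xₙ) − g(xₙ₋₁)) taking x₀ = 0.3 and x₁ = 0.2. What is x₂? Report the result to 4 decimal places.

0.2563

g(0.3) = 0.144212, g(0.2) = -0.186021
x₂ = 0.200000 − (-0.186021)·(0.200000 − 0.300000) / (-0.186021 − 0.144212) = 0.200000 − (0.018602)/(-0.330233) = 0.256330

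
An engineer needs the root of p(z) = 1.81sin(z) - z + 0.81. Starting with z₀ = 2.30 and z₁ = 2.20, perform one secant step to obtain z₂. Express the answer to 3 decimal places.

2.234

p(2.30) = -0.14027, p(2.20) = 0.07338
z₂ = 2.20000 − 0.07338·(2.20000 − 2.30000) / (0.07338 − (-0.14027)) = 2.20000 − (-0.00734)/(0.21365) = 2.23434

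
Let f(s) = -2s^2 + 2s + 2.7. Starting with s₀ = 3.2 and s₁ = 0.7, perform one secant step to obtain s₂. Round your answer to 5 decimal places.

1.23793

f(3.2) = -11.3800000, f(0.7) = 3.1200000
s₂ = 0.7000000 − 3.1200000·(0.7000000 − 3.2000000) / (3.1200000 − (-11.3800000)) = 0.7000000 − (-7.8000000)/(14.5000000) = 1.2379310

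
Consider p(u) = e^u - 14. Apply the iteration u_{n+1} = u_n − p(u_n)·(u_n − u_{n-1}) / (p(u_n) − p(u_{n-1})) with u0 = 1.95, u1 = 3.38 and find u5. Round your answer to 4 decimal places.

2.6386

p(1.95) = -6.971312, p(3.38) = 15.370771
u2 = 3.380000 − 15.370771·(3.380000 − 1.950000) / (15.370771 − (-6.971312)) = 3.380000 − (21.980203)/(22.342084) = 2.396197
p(2.396197) = -3.018662
u3 = 2.396197 − (-3.018662)·(2.396197 − 3.380000) / (-3.018662 − 15.370771) = 2.396197 − (2.969768)/(-18.389433) = 2.557690
p(2.557690) = -1.094024
u4 = 2.557690 − (-1.094024)·(2.557690 − 2.396197) / (-1.094024 − (-3.018662)) = 2.557690 − (-0.176677)/(1.924638) = 2.649488
p(2.649488) = 0.146796
u5 = 2.649488 − 0.146796·(2.649488 − 2.557690) / (0.146796 − (-1.094024)) = 2.649488 − (0.013476)/(1.240820) = 2.638628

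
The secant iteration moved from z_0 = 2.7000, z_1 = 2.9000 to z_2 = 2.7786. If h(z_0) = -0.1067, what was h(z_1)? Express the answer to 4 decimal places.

The secant line through (2.7000, -0.1067) and (2.9000, h(z_1)) crosses zero at z_2 = 2.7786.
So (2.7000, -0.1067), (2.9000, h(z_1)), (2.7786, 0) are collinear:
h(z_1) = -0.1067 · (2.9000 − 2.7786) / (2.7000 − 2.7786) = -0.1067 · (0.121400)/(-0.078600) = 0.164801

0.1648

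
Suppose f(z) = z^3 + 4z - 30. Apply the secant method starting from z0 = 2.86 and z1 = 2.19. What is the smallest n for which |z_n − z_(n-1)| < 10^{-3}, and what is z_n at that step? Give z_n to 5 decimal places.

f(2.86) = 4.8336560, f(2.19) = -10.7365410
z2 = 2.1900000 − (-10.7365410)·(-0.6700000)/(-15.5701970) = 2.6520033;  |Δ| = 0.4620033
f(2.6520033) = -0.7401252
z3 = 2.6520033 − (-0.7401252)·(0.4620033)/(9.9964158) = 2.6862096;  |Δ| = 0.0342063
f(2.6862096) = 0.1277800
z4 = 2.6862096 − 0.1277800·(0.0342063)/(0.8679053) = 2.6811735;  |Δ| = 0.0050361
f(2.6811735) = -0.0011781
z5 = 2.6811735 − (-0.0011781)·(-0.0050361)/(-0.1289581) = 2.6812195;  |Δ| = 0.0000460
|z5 − z4| = 0.0000460 < 10^{-3}

n = 5, z_n = 2.68122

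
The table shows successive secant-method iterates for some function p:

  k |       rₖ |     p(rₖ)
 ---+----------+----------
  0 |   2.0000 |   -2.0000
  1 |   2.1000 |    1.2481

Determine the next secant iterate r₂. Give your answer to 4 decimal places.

r₂ = 2.1000 − 1.2481·(2.1000 − 2.0000) / (1.2481 − (-2.0000))
   = 2.1000 − (0.124810)/(3.248100) = 2.061574

2.0616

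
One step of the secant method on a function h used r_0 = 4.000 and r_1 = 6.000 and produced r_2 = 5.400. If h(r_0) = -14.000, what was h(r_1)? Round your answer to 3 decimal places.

6.000

The secant line through (4.000, -14.000) and (6.000, h(r_1)) crosses zero at r_2 = 5.400.
So (4.000, -14.000), (6.000, h(r_1)), (5.400, 0) are collinear:
h(r_1) = -14.000 · (6.000 − 5.400) / (4.000 − 5.400) = -14.000 · (0.60000)/(-1.40000) = 6.00000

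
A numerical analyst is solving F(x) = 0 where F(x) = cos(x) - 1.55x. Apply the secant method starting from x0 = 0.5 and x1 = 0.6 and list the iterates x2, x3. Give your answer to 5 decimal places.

0.54950, 0.55001

F(0.5) = 0.1025826, F(0.6) = -0.1046644
x2 = 0.6000000 − (-0.1046644)·(0.6000000 − 0.5000000) / (-0.1046644 − 0.1025826) = 0.6000000 − (-0.0104664)/(-0.2072469) = 0.5494977
F(0.5494977) = 0.0010654
x3 = 0.5494977 − 0.0010654·(0.5494977 − 0.6000000) / (0.0010654 − (-0.1046644)) = 0.5494977 − (-0.0000538)/(0.1057298) = 0.5500067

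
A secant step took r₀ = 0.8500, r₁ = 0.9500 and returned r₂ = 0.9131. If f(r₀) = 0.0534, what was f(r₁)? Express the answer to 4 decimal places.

-0.0312

The secant line through (0.8500, 0.0534) and (0.9500, f(r₁)) crosses zero at r₂ = 0.9131.
So (0.8500, 0.0534), (0.9500, f(r₁)), (0.9131, 0) are collinear:
f(r₁) = 0.0534 · (0.9500 − 0.9131) / (0.8500 − 0.9131) = 0.0534 · (0.036900)/(-0.063100) = -0.031228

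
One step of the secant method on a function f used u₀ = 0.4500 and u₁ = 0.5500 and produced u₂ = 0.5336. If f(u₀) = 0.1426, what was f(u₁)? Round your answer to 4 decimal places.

-0.0280

The secant line through (0.4500, 0.1426) and (0.5500, f(u₁)) crosses zero at u₂ = 0.5336.
So (0.4500, 0.1426), (0.5500, f(u₁)), (0.5336, 0) are collinear:
f(u₁) = 0.1426 · (0.5500 − 0.5336) / (0.4500 − 0.5336) = 0.1426 · (0.016400)/(-0.083600) = -0.027974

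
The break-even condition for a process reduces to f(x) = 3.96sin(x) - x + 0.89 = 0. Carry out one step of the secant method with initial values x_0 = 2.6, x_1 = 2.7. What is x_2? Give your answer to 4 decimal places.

f(2.6) = 0.331385, f(2.7) = -0.117576
x_2 = 2.700000 − (-0.117576)·(2.700000 − 2.600000) / (-0.117576 − 0.331385) = 2.700000 − (-0.011758)/(-0.448961) = 2.673812

2.6738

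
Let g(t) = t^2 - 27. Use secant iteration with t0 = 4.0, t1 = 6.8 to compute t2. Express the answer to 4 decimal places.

5.0185

g(4.0) = -11.000000, g(6.8) = 19.240000
t2 = 6.800000 − 19.240000·(6.800000 − 4.000000) / (19.240000 − (-11.000000)) = 6.800000 − (53.872000)/(30.240000) = 5.018519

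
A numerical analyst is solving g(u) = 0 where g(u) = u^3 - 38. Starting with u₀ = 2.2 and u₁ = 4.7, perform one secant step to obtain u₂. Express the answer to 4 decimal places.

g(2.2) = -27.352000, g(4.7) = 65.823000
u₂ = 4.700000 − 65.823000·(4.700000 − 2.200000) / (65.823000 − (-27.352000)) = 4.700000 − (164.557500)/(93.175000) = 2.933888

2.9339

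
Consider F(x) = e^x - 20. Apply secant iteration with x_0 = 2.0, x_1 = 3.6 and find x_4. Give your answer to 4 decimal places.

F(2.0) = -12.610944, F(3.6) = 16.598234
x_2 = 3.600000 − 16.598234·(3.600000 − 2.000000) / (16.598234 − (-12.610944)) = 3.600000 − (26.557175)/(29.209178) = 2.690793
F(2.690793) = -5.256630
x_3 = 2.690793 − (-5.256630)·(2.690793 − 3.600000) / (-5.256630 − 16.598234) = 2.690793 − (4.779362)/(-21.854864) = 2.909480
F(2.909480) = -1.652746
x_4 = 2.909480 − (-1.652746)·(2.909480 − 2.690793) / (-1.652746 − (-5.256630)) = 2.909480 − (-0.361433)/(3.603884) = 3.009770

3.0098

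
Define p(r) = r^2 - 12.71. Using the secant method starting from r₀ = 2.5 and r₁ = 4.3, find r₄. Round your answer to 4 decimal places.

p(2.5) = -6.460000, p(4.3) = 5.780000
r₂ = 4.300000 − 5.780000·(4.300000 − 2.500000) / (5.780000 − (-6.460000)) = 4.300000 − (10.404000)/(12.240000) = 3.450000
p(3.450000) = -0.807500
r₃ = 3.450000 − (-0.807500)·(3.450000 − 4.300000) / (-0.807500 − 5.780000) = 3.450000 − (0.686375)/(-6.587500) = 3.554194
p(3.554194) = -0.077708
r₄ = 3.554194 − (-0.077708)·(3.554194 − 3.450000) / (-0.077708 − (-0.807500)) = 3.554194 − (-0.008097)/(0.729792) = 3.565288

3.5653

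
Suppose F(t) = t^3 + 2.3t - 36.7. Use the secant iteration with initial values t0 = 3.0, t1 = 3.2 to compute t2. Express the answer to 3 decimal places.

F(3.0) = -2.80000, F(3.2) = 3.42800
t2 = 3.20000 − 3.42800·(3.20000 − 3.00000) / (3.42800 − (-2.80000)) = 3.20000 − (0.68560)/(6.22800) = 3.08992

3.090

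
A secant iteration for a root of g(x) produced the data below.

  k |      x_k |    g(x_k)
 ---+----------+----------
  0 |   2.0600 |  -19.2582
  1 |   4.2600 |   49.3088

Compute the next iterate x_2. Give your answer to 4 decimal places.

x_2 = 4.2600 − 49.3088·(4.2600 − 2.0600) / (49.3088 − (-19.2582))
   = 4.2600 − (108.479360)/(68.567000) = 2.677907

2.6779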